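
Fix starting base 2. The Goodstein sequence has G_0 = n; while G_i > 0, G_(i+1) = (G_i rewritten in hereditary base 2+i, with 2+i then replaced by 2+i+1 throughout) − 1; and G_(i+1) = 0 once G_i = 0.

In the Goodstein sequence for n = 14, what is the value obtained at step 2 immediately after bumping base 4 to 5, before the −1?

18751

i=0: 14 = 2^(2 + 1) + 2^2 + 2 (b=2); 2→3: 3^(3 + 1) + 3^3 + 3 = 111; 111−1 = 110
i=1: 110 = 3^(3 + 1) + 3^3 + 2 (b=3); 3→4: 4^(4 + 1) + 4^4 + 2 = 1282; 1282−1 = 1281
i=2: 1281 = 4^(4 + 1) + 4^4 + 1 (b=4); 4→5: 5^(5 + 1) + 5^5 + 1 = 18751; 18751−1 = 18750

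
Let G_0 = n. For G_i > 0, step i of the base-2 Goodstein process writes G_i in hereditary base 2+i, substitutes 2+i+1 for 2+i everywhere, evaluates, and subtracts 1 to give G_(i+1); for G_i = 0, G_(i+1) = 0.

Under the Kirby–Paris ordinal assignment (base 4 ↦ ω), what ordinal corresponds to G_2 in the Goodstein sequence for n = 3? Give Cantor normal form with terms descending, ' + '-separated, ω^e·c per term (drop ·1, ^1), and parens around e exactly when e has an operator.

[0] 3 ≡ 2 + 1 (base 2). Lift 3: 4. −1: 3.
[1] 3 ≡ 3 (base 3). Lift 4: 4. −1: 3.
[2] 3 ≡ 3 (base 4). Lift 5: 3. −1: 2.

3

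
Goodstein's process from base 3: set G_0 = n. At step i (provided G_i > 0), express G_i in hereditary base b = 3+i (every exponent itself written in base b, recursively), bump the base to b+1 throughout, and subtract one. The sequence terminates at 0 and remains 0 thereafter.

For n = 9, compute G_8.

26

i=0: 9 = 3^2 (b=3); 3→4: 4^2 = 16; 16−1 = 15
i=1: 15 = 3·4 + 3 (b=4); 4→5: 3·5 + 3 = 18; 18−1 = 17
i=2: 17 = 3·5 + 2 (b=5); 5→6: 3·6 + 2 = 20; 20−1 = 19
i=3: 19 = 3·6 + 1 (b=6); 6→7: 3·7 + 1 = 22; 22−1 = 21
i=4: 21 = 3·7 (b=7); 7→8: 3·8 = 24; 24−1 = 23
i=5: 23 = 2·8 + 7 (b=8); 8→9: 2·9 + 7 = 25; 25−1 = 24
i=6: 24 = 2·9 + 6 (b=9); 9→10: 2·10 + 6 = 26; 26−1 = 25
i=7: 25 = 2·10 + 5 (b=10); 10→11: 2·11 + 5 = 27; 27−1 = 26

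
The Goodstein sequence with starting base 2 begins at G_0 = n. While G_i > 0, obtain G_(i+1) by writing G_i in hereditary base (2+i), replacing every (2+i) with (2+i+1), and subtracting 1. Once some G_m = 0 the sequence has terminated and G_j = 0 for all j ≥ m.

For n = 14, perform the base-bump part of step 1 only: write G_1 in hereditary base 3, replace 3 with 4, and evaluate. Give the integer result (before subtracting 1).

G_0=14  [base 2] 2^(2 + 1) + 2^2 + 2  →[2↦3]→  3^(3 + 1) + 3^3 + 3 = 111  −1 ⇒ G_1=110
G_1=110  [base 3] 3^(3 + 1) + 3^3 + 2  →[3↦4]→  4^(4 + 1) + 4^4 + 2 = 1282  −1 ⇒ G_2=1281

1282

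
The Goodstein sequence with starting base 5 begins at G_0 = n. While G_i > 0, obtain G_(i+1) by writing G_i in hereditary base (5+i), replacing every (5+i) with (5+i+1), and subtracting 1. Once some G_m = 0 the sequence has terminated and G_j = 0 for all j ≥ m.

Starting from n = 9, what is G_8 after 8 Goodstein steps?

6

(0) 9|_5 = 5 + 4 ↦ 6 + 4|_6 = 10 ⇒ 9
(1) 9|_6 = 6 + 3 ↦ 7 + 3|_7 = 10 ⇒ 9
(2) 9|_7 = 7 + 2 ↦ 8 + 2|_8 = 10 ⇒ 9
(3) 9|_8 = 8 + 1 ↦ 9 + 1|_9 = 10 ⇒ 9
(4) 9|_9 = 9 ↦ 10|_10 = 10 ⇒ 9
(5) 9|_10 = 9 ↦ 9|_11 = 9 ⇒ 8
(6) 8|_11 = 8 ↦ 8|_12 = 8 ⇒ 7
(7) 7|_12 = 7 ↦ 7|_13 = 7 ⇒ 6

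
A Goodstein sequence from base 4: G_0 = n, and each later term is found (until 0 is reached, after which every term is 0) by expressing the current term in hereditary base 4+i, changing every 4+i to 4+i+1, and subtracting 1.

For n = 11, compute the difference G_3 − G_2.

1

G_0=11  [base 4] 2·4 + 3  →[4↦5]→  2·5 + 3 = 13  −1 ⇒ G_1=12
G_1=12  [base 5] 2·5 + 2  →[5↦6]→  2·6 + 2 = 14  −1 ⇒ G_2=13
G_2=13  [base 6] 2·6 + 1  →[6↦7]→  2·7 + 1 = 15  −1 ⇒ G_3=14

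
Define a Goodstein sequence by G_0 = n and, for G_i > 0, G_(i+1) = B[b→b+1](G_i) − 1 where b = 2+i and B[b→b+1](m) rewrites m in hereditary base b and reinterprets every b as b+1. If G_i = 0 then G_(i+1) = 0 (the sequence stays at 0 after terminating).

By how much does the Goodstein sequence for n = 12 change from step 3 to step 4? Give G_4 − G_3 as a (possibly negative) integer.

step 0: 12 = 2^(2 + 1) + 2^2; sub 3 for 2: 3^(3 + 1) + 3^3; = 108; G_1 = 108−1 = 107
step 1: 107 = 3^(3 + 1) + 2·3^2 + 2·3 + 2; sub 4 for 3: 4^(4 + 1) + 2·4^2 + 2·4 + 2; = 1066; G_2 = 1066−1 = 1065
step 2: 1065 = 4^(4 + 1) + 2·4^2 + 2·4 + 1; sub 5 for 4: 5^(5 + 1) + 2·5^2 + 2·5 + 1; = 15686; G_3 = 15686−1 = 15685
step 3: 15685 = 5^(5 + 1) + 2·5^2 + 2·5; sub 6 for 5: 6^(6 + 1) + 2·6^2 + 2·6; = 280020; G_4 = 280020−1 = 280019

264334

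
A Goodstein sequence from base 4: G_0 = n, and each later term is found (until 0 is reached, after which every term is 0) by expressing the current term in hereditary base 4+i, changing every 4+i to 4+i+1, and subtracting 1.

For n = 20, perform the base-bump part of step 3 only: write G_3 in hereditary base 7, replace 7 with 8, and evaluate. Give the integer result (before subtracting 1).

66

base 4: 20 = 4^2 + 4; at 5: 5^2 + 5 = 30; next = 29
base 5: 29 = 5^2 + 4; at 6: 6^2 + 4 = 40; next = 39
base 6: 39 = 6^2 + 3; at 7: 7^2 + 3 = 52; next = 51
base 7: 51 = 7^2 + 2; at 8: 8^2 + 2 = 66; next = 65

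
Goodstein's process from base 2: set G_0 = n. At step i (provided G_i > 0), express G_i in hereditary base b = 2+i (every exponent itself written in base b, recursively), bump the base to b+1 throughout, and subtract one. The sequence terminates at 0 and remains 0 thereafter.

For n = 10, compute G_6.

10 —HB2→ 2^(2 + 1) + 2 —bump→ 3^(3 + 1) + 3 = 84 —(−1)→ 83
83 —HB3→ 3^(3 + 1) + 2 —bump→ 4^(4 + 1) + 2 = 1026 —(−1)→ 1025
1025 —HB4→ 4^(4 + 1) + 1 —bump→ 5^(5 + 1) + 1 = 15626 —(−1)→ 15625
15625 —HB5→ 5^(5 + 1) —bump→ 6^(6 + 1) = 279936 —(−1)→ 279935
279935 —HB6→ 5·6^6 + 5·6^5 + 5·6^4 + 5·6^3 + 5·6^2 + 5·6 + 5 —bump→ 5·7^7 + 5·7^5 + 5·7^4 + 5·7^3 + 5·7^2 + 5·7 + 5 = 4215755 —(−1)→ 4215754
4215754 —HB7→ 5·7^7 + 5·7^5 + 5·7^4 + 5·7^3 + 5·7^2 + 5·7 + 4 —bump→ 5·8^8 + 5·8^5 + 5·8^4 + 5·8^3 + 5·8^2 + 5·8 + 4 = 84073324 —(−1)→ 84073323
84073323 —HB8→ 5·8^8 + 5·8^5 + 5·8^4 + 5·8^3 + 5·8^2 + 5·8 + 3 —bump→ 5·9^9 + 5·9^5 + 5·9^4 + 5·9^3 + 5·9^2 + 5·9 + 3 = 1937434593 —(−1)→ 1937434592

84073323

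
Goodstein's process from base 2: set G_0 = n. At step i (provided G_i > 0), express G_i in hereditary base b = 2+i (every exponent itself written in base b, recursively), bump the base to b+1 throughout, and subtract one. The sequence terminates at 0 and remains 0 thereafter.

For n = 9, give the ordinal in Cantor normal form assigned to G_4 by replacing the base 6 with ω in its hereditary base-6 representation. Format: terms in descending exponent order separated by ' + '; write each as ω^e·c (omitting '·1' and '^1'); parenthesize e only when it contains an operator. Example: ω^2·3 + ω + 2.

G_0=9  [base 2] 2^(2 + 1) + 1  →[2↦3]→  3^(3 + 1) + 1 = 82  −1 ⇒ G_1=81
G_1=81  [base 3] 3^(3 + 1)  →[3↦4]→  4^(4 + 1) = 1024  −1 ⇒ G_2=1023
G_2=1023  [base 4] 3·4^4 + 3·4^3 + 3·4^2 + 3·4 + 3  →[4↦5]→  3·5^5 + 3·5^3 + 3·5^2 + 3·5 + 3 = 9843  −1 ⇒ G_3=9842
G_3=9842  [base 5] 3·5^5 + 3·5^3 + 3·5^2 + 3·5 + 2  →[5↦6]→  3·6^6 + 3·6^3 + 3·6^2 + 3·6 + 2 = 140744  −1 ⇒ G_4=140743

ω^ω·3 + ω^3·3 + ω^2·3 + ω·3 + 1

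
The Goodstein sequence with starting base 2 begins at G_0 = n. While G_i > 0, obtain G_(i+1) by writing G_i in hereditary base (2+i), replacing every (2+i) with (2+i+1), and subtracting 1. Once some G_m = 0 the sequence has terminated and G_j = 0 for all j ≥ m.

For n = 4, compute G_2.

step 0: 4 = 2^2; sub 3 for 2: 3^3; = 27; G_1 = 27−1 = 26
step 1: 26 = 2·3^2 + 2·3 + 2; sub 4 for 3: 2·4^2 + 2·4 + 2; = 42; G_2 = 42−1 = 41

41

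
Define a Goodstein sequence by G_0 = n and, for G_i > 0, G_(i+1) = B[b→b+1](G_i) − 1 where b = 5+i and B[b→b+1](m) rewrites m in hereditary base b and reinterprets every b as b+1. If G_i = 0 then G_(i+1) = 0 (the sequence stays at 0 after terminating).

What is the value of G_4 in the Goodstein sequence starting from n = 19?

27

19 —HB5→ 3·5 + 4 —bump→ 3·6 + 4 = 22 —(−1)→ 21
21 —HB6→ 3·6 + 3 —bump→ 3·7 + 3 = 24 —(−1)→ 23
23 —HB7→ 3·7 + 2 —bump→ 3·8 + 2 = 26 —(−1)→ 25
25 —HB8→ 3·8 + 1 —bump→ 3·9 + 1 = 28 —(−1)→ 27
27 —HB9→ 3·9 —bump→ 3·10 = 30 —(−1)→ 29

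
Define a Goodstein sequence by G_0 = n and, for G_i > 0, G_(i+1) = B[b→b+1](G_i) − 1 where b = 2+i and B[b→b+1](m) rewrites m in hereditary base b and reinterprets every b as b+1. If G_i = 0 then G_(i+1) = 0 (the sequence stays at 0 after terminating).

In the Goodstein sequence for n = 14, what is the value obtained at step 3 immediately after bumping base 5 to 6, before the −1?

(0) 14|_2 = 2^(2 + 1) + 2^2 + 2 ↦ 3^(3 + 1) + 3^3 + 3|_3 = 111 ⇒ 110
(1) 110|_3 = 3^(3 + 1) + 3^3 + 2 ↦ 4^(4 + 1) + 4^4 + 2|_4 = 1282 ⇒ 1281
(2) 1281|_4 = 4^(4 + 1) + 4^4 + 1 ↦ 5^(5 + 1) + 5^5 + 1|_5 = 18751 ⇒ 18750

326592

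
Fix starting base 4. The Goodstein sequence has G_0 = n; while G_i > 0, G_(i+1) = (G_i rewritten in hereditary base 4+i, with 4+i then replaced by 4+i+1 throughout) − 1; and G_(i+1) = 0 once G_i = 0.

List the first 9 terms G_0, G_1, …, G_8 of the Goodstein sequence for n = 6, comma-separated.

6, 6, 6, 6, 5, 4, 3, 2, 1

6 —HB4→ 4 + 2 —bump→ 5 + 2 = 7 —(−1)→ 6
6 —HB5→ 5 + 1 —bump→ 6 + 1 = 7 —(−1)→ 6
6 —HB6→ 6 —bump→ 7 = 7 —(−1)→ 6
6 —HB7→ 6 —bump→ 6 = 6 —(−1)→ 5
5 —HB8→ 5 —bump→ 5 = 5 —(−1)→ 4
4 —HB9→ 4 —bump→ 4 = 4 —(−1)→ 3
3 —HB10→ 3 —bump→ 3 = 3 —(−1)→ 2
2 —HB11→ 2 —bump→ 2 = 2 —(−1)→ 1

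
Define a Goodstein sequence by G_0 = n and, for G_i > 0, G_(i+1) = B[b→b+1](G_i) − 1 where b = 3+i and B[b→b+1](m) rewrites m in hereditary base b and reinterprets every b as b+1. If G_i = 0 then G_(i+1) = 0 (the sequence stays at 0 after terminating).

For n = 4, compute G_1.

i=0: 4 = 3 + 1 (b=3); 3→4: 4 + 1 = 5; 5−1 = 4
i=1: 4 = 4 (b=4); 4→5: 5 = 5; 5−1 = 4

4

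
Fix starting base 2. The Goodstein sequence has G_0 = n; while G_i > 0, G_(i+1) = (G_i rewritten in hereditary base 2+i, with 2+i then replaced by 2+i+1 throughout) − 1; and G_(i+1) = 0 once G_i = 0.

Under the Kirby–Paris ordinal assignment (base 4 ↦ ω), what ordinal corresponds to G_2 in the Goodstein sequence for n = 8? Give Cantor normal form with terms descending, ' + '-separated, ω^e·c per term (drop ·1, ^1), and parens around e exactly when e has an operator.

ω^ω·2 + ω^2·2 + ω·2 + 1

[0] 8 ≡ 2^(2 + 1) (base 2). Lift 3: 81. −1: 80.
[1] 80 ≡ 2·3^3 + 2·3^2 + 2·3 + 2 (base 3). Lift 4: 554. −1: 553.
[2] 553 ≡ 2·4^4 + 2·4^2 + 2·4 + 1 (base 4). Lift 5: 6311. −1: 6310.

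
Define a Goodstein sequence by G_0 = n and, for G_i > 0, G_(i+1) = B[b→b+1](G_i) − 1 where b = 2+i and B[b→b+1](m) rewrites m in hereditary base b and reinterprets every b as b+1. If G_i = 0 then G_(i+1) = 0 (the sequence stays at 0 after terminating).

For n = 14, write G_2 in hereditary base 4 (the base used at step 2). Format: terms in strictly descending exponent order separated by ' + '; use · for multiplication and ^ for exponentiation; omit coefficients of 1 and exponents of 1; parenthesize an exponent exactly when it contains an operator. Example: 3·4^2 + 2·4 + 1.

4^(4 + 1) + 4^4 + 1

G_0 = 14. HB_2(14) = 2^(2 + 1) + 2^2 + 2. Bump = 111. G_1 = 110.
G_1 = 110. HB_3(110) = 3^(3 + 1) + 3^3 + 2. Bump = 1282. G_2 = 1281.
G_2 = 1281. HB_4(1281) = 4^(4 + 1) + 4^4 + 1. Bump = 18751. G_3 = 18750.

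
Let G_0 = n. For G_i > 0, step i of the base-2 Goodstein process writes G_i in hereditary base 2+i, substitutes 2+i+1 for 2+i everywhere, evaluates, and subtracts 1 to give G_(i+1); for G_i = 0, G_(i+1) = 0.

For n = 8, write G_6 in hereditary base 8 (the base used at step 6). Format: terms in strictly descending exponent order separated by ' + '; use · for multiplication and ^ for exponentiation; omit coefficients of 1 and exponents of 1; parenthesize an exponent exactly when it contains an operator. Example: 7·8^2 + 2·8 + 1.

step 0: 8 = 2^(2 + 1); sub 3 for 2: 3^(3 + 1); = 81; G_1 = 81−1 = 80
step 1: 80 = 2·3^3 + 2·3^2 + 2·3 + 2; sub 4 for 3: 2·4^4 + 2·4^2 + 2·4 + 2; = 554; G_2 = 554−1 = 553
step 2: 553 = 2·4^4 + 2·4^2 + 2·4 + 1; sub 5 for 4: 2·5^5 + 2·5^2 + 2·5 + 1; = 6311; G_3 = 6311−1 = 6310
step 3: 6310 = 2·5^5 + 2·5^2 + 2·5; sub 6 for 5: 2·6^6 + 2·6^2 + 2·6; = 93396; G_4 = 93396−1 = 93395
step 4: 93395 = 2·6^6 + 2·6^2 + 6 + 5; sub 7 for 6: 2·7^7 + 2·7^2 + 7 + 5; = 1647196; G_5 = 1647196−1 = 1647195
step 5: 1647195 = 2·7^7 + 2·7^2 + 7 + 4; sub 8 for 7: 2·8^8 + 2·8^2 + 8 + 4; = 33554572; G_6 = 33554572−1 = 33554571
step 6: 33554571 = 2·8^8 + 2·8^2 + 8 + 3; sub 9 for 8: 2·9^9 + 2·9^2 + 9 + 3; = 774841152; G_7 = 774841152−1 = 774841151

2·8^8 + 2·8^2 + 8 + 3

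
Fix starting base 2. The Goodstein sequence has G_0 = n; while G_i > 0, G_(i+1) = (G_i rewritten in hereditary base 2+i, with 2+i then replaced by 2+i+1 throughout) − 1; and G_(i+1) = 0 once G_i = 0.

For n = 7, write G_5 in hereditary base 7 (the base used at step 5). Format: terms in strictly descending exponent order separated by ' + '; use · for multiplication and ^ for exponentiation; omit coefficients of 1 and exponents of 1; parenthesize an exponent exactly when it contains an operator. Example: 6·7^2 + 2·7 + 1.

G_0=7  [base 2] 2^2 + 2 + 1  →[2↦3]→  3^3 + 3 + 1 = 31  −1 ⇒ G_1=30
G_1=30  [base 3] 3^3 + 3  →[3↦4]→  4^4 + 4 = 260  −1 ⇒ G_2=259
G_2=259  [base 4] 4^4 + 3  →[4↦5]→  5^5 + 3 = 3128  −1 ⇒ G_3=3127
G_3=3127  [base 5] 5^5 + 2  →[5↦6]→  6^6 + 2 = 46658  −1 ⇒ G_4=46657
G_4=46657  [base 6] 6^6 + 1  →[6↦7]→  7^7 + 1 = 823544  −1 ⇒ G_5=823543
G_5=823543  [base 7] 7^7  →[7↦8]→  8^8 = 16777216  −1 ⇒ G_6=16777215

7^7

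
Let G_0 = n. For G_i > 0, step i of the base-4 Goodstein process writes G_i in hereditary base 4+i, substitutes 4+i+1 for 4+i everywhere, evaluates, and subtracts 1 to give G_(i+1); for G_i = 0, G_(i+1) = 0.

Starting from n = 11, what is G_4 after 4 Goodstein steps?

15

(0) 11|_4 = 2·4 + 3 ↦ 2·5 + 3|_5 = 13 ⇒ 12
(1) 12|_5 = 2·5 + 2 ↦ 2·6 + 2|_6 = 14 ⇒ 13
(2) 13|_6 = 2·6 + 1 ↦ 2·7 + 1|_7 = 15 ⇒ 14
(3) 14|_7 = 2·7 ↦ 2·8|_8 = 16 ⇒ 15
(4) 15|_8 = 8 + 7 ↦ 9 + 7|_9 = 16 ⇒ 15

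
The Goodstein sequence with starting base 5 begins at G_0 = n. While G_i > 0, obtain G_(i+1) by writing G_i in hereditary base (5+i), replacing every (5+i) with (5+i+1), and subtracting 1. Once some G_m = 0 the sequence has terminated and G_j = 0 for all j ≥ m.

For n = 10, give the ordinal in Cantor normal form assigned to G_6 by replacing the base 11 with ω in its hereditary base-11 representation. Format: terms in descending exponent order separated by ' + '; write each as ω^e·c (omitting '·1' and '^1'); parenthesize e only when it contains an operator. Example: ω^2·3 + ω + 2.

i=0: 10 = 2·5 (b=5); 5→6: 2·6 = 12; 12−1 = 11
i=1: 11 = 6 + 5 (b=6); 6→7: 7 + 5 = 12; 12−1 = 11
i=2: 11 = 7 + 4 (b=7); 7→8: 8 + 4 = 12; 12−1 = 11
i=3: 11 = 8 + 3 (b=8); 8→9: 9 + 3 = 12; 12−1 = 11
i=4: 11 = 9 + 2 (b=9); 9→10: 10 + 2 = 12; 12−1 = 11
i=5: 11 = 10 + 1 (b=10); 10→11: 11 + 1 = 12; 12−1 = 11

ω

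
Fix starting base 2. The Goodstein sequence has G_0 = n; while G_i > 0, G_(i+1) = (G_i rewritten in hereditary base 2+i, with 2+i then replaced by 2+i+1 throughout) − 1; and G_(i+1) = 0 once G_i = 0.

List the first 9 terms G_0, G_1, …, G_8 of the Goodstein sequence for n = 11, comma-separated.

i=0: 11 = 2^(2 + 1) + 2 + 1 (b=2); 2→3: 3^(3 + 1) + 3 + 1 = 85; 85−1 = 84
i=1: 84 = 3^(3 + 1) + 3 (b=3); 3→4: 4^(4 + 1) + 4 = 1028; 1028−1 = 1027
i=2: 1027 = 4^(4 + 1) + 3 (b=4); 4→5: 5^(5 + 1) + 3 = 15628; 15628−1 = 15627
i=3: 15627 = 5^(5 + 1) + 2 (b=5); 5→6: 6^(6 + 1) + 2 = 279938; 279938−1 = 279937
i=4: 279937 = 6^(6 + 1) + 1 (b=6); 6→7: 7^(7 + 1) + 1 = 5764802; 5764802−1 = 5764801
i=5: 5764801 = 7^(7 + 1) (b=7); 7→8: 8^(8 + 1) = 134217728; 134217728−1 = 134217727
i=6: 134217727 = 7·8^8 + 7·8^7 + 7·8^6 + 7·8^5 + 7·8^4 + 7·8^3 + 7·8^2 + 7·8 + 7 (b=8); 8→9: 7·9^9 + 7·9^7 + 7·9^6 + 7·9^5 + 7·9^4 + 7·9^3 + 7·9^2 + 7·9 + 7 = 2749609303; 2749609303−1 = 2749609302
i=7: 2749609302 = 7·9^9 + 7·9^7 + 7·9^6 + 7·9^5 + 7·9^4 + 7·9^3 + 7·9^2 + 7·9 + 6 (b=9); 9→10: 7·10^10 + 7·10^7 + 7·10^6 + 7·10^5 + 7·10^4 + 7·10^3 + 7·10^2 + 7·10 + 6 = 70077777776; 70077777776−1 = 70077777775

11, 84, 1027, 15627, 279937, 5764801, 134217727, 2749609302, 70077777775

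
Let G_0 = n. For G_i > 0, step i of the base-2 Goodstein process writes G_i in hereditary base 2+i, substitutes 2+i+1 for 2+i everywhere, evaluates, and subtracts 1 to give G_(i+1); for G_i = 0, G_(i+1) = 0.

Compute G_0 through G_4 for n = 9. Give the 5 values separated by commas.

(0) 9|_2 = 2^(2 + 1) + 1 ↦ 3^(3 + 1) + 1|_3 = 82 ⇒ 81
(1) 81|_3 = 3^(3 + 1) ↦ 4^(4 + 1)|_4 = 1024 ⇒ 1023
(2) 1023|_4 = 3·4^4 + 3·4^3 + 3·4^2 + 3·4 + 3 ↦ 3·5^5 + 3·5^3 + 3·5^2 + 3·5 + 3|_5 = 9843 ⇒ 9842
(3) 9842|_5 = 3·5^5 + 3·5^3 + 3·5^2 + 3·5 + 2 ↦ 3·6^6 + 3·6^3 + 3·6^2 + 3·6 + 2|_6 = 140744 ⇒ 140743

9, 81, 1023, 9842, 140743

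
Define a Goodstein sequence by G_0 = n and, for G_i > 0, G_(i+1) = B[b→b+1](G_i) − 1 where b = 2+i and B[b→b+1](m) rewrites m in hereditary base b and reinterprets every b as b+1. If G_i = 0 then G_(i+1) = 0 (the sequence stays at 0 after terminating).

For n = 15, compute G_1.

step 0: 15 = 2^(2 + 1) + 2^2 + 2 + 1; sub 3 for 2: 3^(3 + 1) + 3^3 + 3 + 1; = 112; G_1 = 112−1 = 111
step 1: 111 = 3^(3 + 1) + 3^3 + 3; sub 4 for 3: 4^(4 + 1) + 4^4 + 4; = 1284; G_2 = 1284−1 = 1283

111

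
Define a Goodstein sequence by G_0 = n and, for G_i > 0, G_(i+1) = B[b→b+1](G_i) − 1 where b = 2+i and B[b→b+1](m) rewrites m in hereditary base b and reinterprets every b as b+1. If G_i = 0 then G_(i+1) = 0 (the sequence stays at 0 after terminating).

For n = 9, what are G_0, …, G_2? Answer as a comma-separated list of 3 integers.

[0] 9 ≡ 2^(2 + 1) + 1 (base 2). Lift 3: 82. −1: 81.
[1] 81 ≡ 3^(3 + 1) (base 3). Lift 4: 1024. −1: 1023.

9, 81, 1023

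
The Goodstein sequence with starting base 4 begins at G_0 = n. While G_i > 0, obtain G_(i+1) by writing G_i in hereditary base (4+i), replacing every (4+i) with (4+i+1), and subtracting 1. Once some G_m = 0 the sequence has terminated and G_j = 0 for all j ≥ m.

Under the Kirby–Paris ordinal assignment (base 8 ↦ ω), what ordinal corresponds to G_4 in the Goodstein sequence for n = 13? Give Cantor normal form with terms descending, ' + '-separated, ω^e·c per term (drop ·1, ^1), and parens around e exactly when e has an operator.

G_0 = 13. HB_4(13) = 3·4 + 1. Bump = 16. G_1 = 15.
G_1 = 15. HB_5(15) = 3·5. Bump = 18. G_2 = 17.
G_2 = 17. HB_6(17) = 2·6 + 5. Bump = 19. G_3 = 18.
G_3 = 18. HB_7(18) = 2·7 + 4. Bump = 20. G_4 = 19.

ω·2 + 3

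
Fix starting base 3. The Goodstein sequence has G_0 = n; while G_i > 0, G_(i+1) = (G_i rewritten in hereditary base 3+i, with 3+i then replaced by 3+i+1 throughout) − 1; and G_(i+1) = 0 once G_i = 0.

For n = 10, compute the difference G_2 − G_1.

G_0=10  [base 3] 3^2 + 1  →[3↦4]→  4^2 + 1 = 17  −1 ⇒ G_1=16
G_1=16  [base 4] 4^2  →[4↦5]→  5^2 = 25  −1 ⇒ G_2=24

8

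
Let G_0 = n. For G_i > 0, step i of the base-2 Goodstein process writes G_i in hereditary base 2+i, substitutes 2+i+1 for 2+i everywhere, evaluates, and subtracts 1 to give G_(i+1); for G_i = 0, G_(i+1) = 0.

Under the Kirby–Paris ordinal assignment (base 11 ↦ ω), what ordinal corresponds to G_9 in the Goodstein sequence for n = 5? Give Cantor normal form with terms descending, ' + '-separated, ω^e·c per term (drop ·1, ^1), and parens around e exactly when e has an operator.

i=0: 5 = 2^2 + 1 (b=2); 2→3: 3^3 + 1 = 28; 28−1 = 27
i=1: 27 = 3^3 (b=3); 3→4: 4^4 = 256; 256−1 = 255
i=2: 255 = 3·4^3 + 3·4^2 + 3·4 + 3 (b=4); 4→5: 3·5^3 + 3·5^2 + 3·5 + 3 = 468; 468−1 = 467
i=3: 467 = 3·5^3 + 3·5^2 + 3·5 + 2 (b=5); 5→6: 3·6^3 + 3·6^2 + 3·6 + 2 = 776; 776−1 = 775
i=4: 775 = 3·6^3 + 3·6^2 + 3·6 + 1 (b=6); 6→7: 3·7^3 + 3·7^2 + 3·7 + 1 = 1198; 1198−1 = 1197
i=5: 1197 = 3·7^3 + 3·7^2 + 3·7 (b=7); 7→8: 3·8^3 + 3·8^2 + 3·8 = 1752; 1752−1 = 1751
i=6: 1751 = 3·8^3 + 3·8^2 + 2·8 + 7 (b=8); 8→9: 3·9^3 + 3·9^2 + 2·9 + 7 = 2455; 2455−1 = 2454
i=7: 2454 = 3·9^3 + 3·9^2 + 2·9 + 6 (b=9); 9→10: 3·10^3 + 3·10^2 + 2·10 + 6 = 3326; 3326−1 = 3325
i=8: 3325 = 3·10^3 + 3·10^2 + 2·10 + 5 (b=10); 10→11: 3·11^3 + 3·11^2 + 2·11 + 5 = 4383; 4383−1 = 4382

ω^3·3 + ω^2·3 + ω·2 + 4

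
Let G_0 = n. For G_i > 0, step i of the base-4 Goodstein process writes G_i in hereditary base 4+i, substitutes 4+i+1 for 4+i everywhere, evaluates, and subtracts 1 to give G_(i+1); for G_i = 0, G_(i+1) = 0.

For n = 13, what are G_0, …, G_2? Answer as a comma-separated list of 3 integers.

G_0=13  [base 4] 3·4 + 1  →[4↦5]→  3·5 + 1 = 16  −1 ⇒ G_1=15
G_1=15  [base 5] 3·5  →[5↦6]→  3·6 = 18  −1 ⇒ G_2=17

13, 15, 17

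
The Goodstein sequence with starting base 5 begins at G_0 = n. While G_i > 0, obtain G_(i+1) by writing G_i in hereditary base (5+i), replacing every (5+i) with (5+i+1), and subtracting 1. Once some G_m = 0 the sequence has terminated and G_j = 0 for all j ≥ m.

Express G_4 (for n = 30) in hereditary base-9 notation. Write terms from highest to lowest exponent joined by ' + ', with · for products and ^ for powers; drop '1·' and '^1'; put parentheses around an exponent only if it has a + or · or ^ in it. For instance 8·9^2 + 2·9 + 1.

G_0 = 30. HB_5(30) = 5^2 + 5. Bump = 42. G_1 = 41.
G_1 = 41. HB_6(41) = 6^2 + 5. Bump = 54. G_2 = 53.
G_2 = 53. HB_7(53) = 7^2 + 4. Bump = 68. G_3 = 67.
G_3 = 67. HB_8(67) = 8^2 + 3. Bump = 84. G_4 = 83.

9^2 + 2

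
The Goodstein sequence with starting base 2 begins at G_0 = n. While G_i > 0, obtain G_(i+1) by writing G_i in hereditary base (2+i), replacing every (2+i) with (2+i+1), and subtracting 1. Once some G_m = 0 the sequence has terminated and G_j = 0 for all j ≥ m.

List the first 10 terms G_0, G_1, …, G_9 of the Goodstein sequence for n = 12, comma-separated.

G_0 = 12. HB_2(12) = 2^(2 + 1) + 2^2. Bump = 108. G_1 = 107.
G_1 = 107. HB_3(107) = 3^(3 + 1) + 2·3^2 + 2·3 + 2. Bump = 1066. G_2 = 1065.
G_2 = 1065. HB_4(1065) = 4^(4 + 1) + 2·4^2 + 2·4 + 1. Bump = 15686. G_3 = 15685.
G_3 = 15685. HB_5(15685) = 5^(5 + 1) + 2·5^2 + 2·5. Bump = 280020. G_4 = 280019.
G_4 = 280019. HB_6(280019) = 6^(6 + 1) + 2·6^2 + 6 + 5. Bump = 5764911. G_5 = 5764910.
G_5 = 5764910. HB_7(5764910) = 7^(7 + 1) + 2·7^2 + 7 + 4. Bump = 134217868. G_6 = 134217867.
G_6 = 134217867. HB_8(134217867) = 8^(8 + 1) + 2·8^2 + 8 + 3. Bump = 3486784575. G_7 = 3486784574.
G_7 = 3486784574. HB_9(3486784574) = 9^(9 + 1) + 2·9^2 + 9 + 2. Bump = 100000000212. G_8 = 100000000211.
G_8 = 100000000211. HB_10(100000000211) = 10^(10 + 1) + 2·10^2 + 10 + 1. Bump = 3138428376975. G_9 = 3138428376974.

12, 107, 1065, 15685, 280019, 5764910, 134217867, 3486784574, 100000000211, 3138428376974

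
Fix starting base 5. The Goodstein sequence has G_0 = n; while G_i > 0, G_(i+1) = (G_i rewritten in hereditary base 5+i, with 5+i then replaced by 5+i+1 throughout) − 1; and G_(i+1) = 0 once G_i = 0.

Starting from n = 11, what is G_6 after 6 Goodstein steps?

13

G_0 = 11. HB_5(11) = 2·5 + 1. Bump = 13. G_1 = 12.
G_1 = 12. HB_6(12) = 2·6. Bump = 14. G_2 = 13.
G_2 = 13. HB_7(13) = 7 + 6. Bump = 14. G_3 = 13.
G_3 = 13. HB_8(13) = 8 + 5. Bump = 14. G_4 = 13.
G_4 = 13. HB_9(13) = 9 + 4. Bump = 14. G_5 = 13.
G_5 = 13. HB_10(13) = 10 + 3. Bump = 14. G_6 = 13.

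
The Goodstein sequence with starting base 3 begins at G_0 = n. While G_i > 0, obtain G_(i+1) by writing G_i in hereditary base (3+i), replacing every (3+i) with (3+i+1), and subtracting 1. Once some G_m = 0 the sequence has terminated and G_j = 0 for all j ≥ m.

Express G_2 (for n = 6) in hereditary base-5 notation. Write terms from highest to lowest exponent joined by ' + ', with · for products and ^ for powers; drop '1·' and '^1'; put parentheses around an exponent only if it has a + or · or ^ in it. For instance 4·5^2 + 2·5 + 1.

5 + 2

G_0=6  [base 3] 2·3  →[3↦4]→  2·4 = 8  −1 ⇒ G_1=7
G_1=7  [base 4] 4 + 3  →[4↦5]→  5 + 3 = 8  −1 ⇒ G_2=7
G_2=7  [base 5] 5 + 2  →[5↦6]→  6 + 2 = 8  −1 ⇒ G_3=7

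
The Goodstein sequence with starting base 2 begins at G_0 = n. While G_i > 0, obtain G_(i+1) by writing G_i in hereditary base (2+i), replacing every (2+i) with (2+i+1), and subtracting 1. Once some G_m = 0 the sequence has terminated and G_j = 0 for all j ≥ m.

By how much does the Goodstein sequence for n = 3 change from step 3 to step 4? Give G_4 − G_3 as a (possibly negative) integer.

-1

3 —HB2→ 2 + 1 —bump→ 3 + 1 = 4 —(−1)→ 3
3 —HB3→ 3 —bump→ 4 = 4 —(−1)→ 3
3 —HB4→ 3 —bump→ 3 = 3 —(−1)→ 2
2 —HB5→ 2 —bump→ 2 = 2 —(−1)→ 1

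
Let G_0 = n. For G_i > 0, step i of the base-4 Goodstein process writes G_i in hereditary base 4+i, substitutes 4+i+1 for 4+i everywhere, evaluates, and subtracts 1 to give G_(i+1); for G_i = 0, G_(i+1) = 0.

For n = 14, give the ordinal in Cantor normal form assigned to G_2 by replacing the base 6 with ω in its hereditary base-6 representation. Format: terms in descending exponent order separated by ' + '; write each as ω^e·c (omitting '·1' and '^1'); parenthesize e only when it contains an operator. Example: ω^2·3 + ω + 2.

base 4: 14 = 3·4 + 2; at 5: 3·5 + 2 = 17; next = 16
base 5: 16 = 3·5 + 1; at 6: 3·6 + 1 = 19; next = 18
base 6: 18 = 3·6; at 7: 3·7 = 21; next = 20

ω·3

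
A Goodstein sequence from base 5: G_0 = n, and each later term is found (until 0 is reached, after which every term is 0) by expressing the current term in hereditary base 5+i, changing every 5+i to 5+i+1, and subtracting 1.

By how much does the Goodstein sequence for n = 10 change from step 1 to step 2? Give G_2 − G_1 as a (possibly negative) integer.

G_0=10  [base 5] 2·5  →[5↦6]→  2·6 = 12  −1 ⇒ G_1=11
G_1=11  [base 6] 6 + 5  →[6↦7]→  7 + 5 = 12  −1 ⇒ G_2=11

0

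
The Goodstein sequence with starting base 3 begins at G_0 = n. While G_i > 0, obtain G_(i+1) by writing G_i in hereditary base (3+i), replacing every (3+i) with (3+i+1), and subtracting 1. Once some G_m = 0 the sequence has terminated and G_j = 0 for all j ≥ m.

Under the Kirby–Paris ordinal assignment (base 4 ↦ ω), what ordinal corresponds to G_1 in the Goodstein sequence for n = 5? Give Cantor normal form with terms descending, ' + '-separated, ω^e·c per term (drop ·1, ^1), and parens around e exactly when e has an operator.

ω + 1

base 3: 5 = 3 + 2; at 4: 4 + 2 = 6; next = 5
base 4: 5 = 4 + 1; at 5: 5 + 1 = 6; next = 5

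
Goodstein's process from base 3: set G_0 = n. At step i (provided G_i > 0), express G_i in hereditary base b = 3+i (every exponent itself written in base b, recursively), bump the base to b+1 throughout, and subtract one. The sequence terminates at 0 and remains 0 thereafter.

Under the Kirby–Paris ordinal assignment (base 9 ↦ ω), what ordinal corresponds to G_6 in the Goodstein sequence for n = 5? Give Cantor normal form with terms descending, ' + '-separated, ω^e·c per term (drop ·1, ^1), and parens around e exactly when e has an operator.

[0] 5 ≡ 3 + 2 (base 3). Lift 4: 6. −1: 5.
[1] 5 ≡ 4 + 1 (base 4). Lift 5: 6. −1: 5.
[2] 5 ≡ 5 (base 5). Lift 6: 6. −1: 5.
[3] 5 ≡ 5 (base 6). Lift 7: 5. −1: 4.
[4] 4 ≡ 4 (base 7). Lift 8: 4. −1: 3.
[5] 3 ≡ 3 (base 8). Lift 9: 3. −1: 2.
[6] 2 ≡ 2 (base 9). Lift 10: 2. −1: 1.

2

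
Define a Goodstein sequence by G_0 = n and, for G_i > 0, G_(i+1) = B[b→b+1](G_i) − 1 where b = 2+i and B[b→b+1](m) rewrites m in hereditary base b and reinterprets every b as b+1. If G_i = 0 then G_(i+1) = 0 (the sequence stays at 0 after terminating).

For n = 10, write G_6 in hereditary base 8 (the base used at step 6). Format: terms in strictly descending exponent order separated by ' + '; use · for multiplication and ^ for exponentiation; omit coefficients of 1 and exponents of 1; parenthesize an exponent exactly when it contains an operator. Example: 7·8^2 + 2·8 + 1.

5·8^8 + 5·8^5 + 5·8^4 + 5·8^3 + 5·8^2 + 5·8 + 3

base 2: 10 = 2^(2 + 1) + 2; at 3: 3^(3 + 1) + 3 = 84; next = 83
base 3: 83 = 3^(3 + 1) + 2; at 4: 4^(4 + 1) + 2 = 1026; next = 1025
base 4: 1025 = 4^(4 + 1) + 1; at 5: 5^(5 + 1) + 1 = 15626; next = 15625
base 5: 15625 = 5^(5 + 1); at 6: 6^(6 + 1) = 279936; next = 279935
base 6: 279935 = 5·6^6 + 5·6^5 + 5·6^4 + 5·6^3 + 5·6^2 + 5·6 + 5; at 7: 5·7^7 + 5·7^5 + 5·7^4 + 5·7^3 + 5·7^2 + 5·7 + 5 = 4215755; next = 4215754
base 7: 4215754 = 5·7^7 + 5·7^5 + 5·7^4 + 5·7^3 + 5·7^2 + 5·7 + 4; at 8: 5·8^8 + 5·8^5 + 5·8^4 + 5·8^3 + 5·8^2 + 5·8 + 4 = 84073324; next = 84073323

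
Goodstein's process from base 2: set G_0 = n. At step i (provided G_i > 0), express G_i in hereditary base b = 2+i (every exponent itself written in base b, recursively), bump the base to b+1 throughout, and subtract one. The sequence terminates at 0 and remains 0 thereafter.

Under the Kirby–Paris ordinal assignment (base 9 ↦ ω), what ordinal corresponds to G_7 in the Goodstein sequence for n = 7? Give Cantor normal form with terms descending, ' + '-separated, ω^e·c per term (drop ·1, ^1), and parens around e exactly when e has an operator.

i=0: 7 = 2^2 + 2 + 1 (b=2); 2→3: 3^3 + 3 + 1 = 31; 31−1 = 30
i=1: 30 = 3^3 + 3 (b=3); 3→4: 4^4 + 4 = 260; 260−1 = 259
i=2: 259 = 4^4 + 3 (b=4); 4→5: 5^5 + 3 = 3128; 3128−1 = 3127
i=3: 3127 = 5^5 + 2 (b=5); 5→6: 6^6 + 2 = 46658; 46658−1 = 46657
i=4: 46657 = 6^6 + 1 (b=6); 6→7: 7^7 + 1 = 823544; 823544−1 = 823543
i=5: 823543 = 7^7 (b=7); 7→8: 8^8 = 16777216; 16777216−1 = 16777215
i=6: 16777215 = 7·8^7 + 7·8^6 + 7·8^5 + 7·8^4 + 7·8^3 + 7·8^2 + 7·8 + 7 (b=8); 8→9: 7·9^7 + 7·9^6 + 7·9^5 + 7·9^4 + 7·9^3 + 7·9^2 + 7·9 + 7 = 37665880; 37665880−1 = 37665879

ω^7·7 + ω^6·7 + ω^5·7 + ω^4·7 + ω^3·7 + ω^2·7 + ω·7 + 6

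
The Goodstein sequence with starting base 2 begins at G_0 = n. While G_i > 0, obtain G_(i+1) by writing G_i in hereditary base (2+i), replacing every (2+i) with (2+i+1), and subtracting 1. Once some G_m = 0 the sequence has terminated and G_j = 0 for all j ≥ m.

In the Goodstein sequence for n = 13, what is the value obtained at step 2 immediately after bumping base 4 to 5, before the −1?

16093

step 0: 13 = 2^(2 + 1) + 2^2 + 1; sub 3 for 2: 3^(3 + 1) + 3^3 + 1; = 109; G_1 = 109−1 = 108
step 1: 108 = 3^(3 + 1) + 3^3; sub 4 for 3: 4^(4 + 1) + 4^4; = 1280; G_2 = 1280−1 = 1279
step 2: 1279 = 4^(4 + 1) + 3·4^3 + 3·4^2 + 3·4 + 3; sub 5 for 4: 5^(5 + 1) + 3·5^3 + 3·5^2 + 3·5 + 3; = 16093; G_3 = 16093−1 = 16092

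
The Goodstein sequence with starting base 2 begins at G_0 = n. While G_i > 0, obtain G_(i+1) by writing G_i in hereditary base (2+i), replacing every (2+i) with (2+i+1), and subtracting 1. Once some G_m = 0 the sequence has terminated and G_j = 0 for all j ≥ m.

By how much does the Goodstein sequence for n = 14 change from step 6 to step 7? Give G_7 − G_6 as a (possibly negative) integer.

G_0 = 14. HB_2(14) = 2^(2 + 1) + 2^2 + 2. Bump = 111. G_1 = 110.
G_1 = 110. HB_3(110) = 3^(3 + 1) + 3^3 + 2. Bump = 1282. G_2 = 1281.
G_2 = 1281. HB_4(1281) = 4^(4 + 1) + 4^4 + 1. Bump = 18751. G_3 = 18750.
G_3 = 18750. HB_5(18750) = 5^(5 + 1) + 5^5. Bump = 326592. G_4 = 326591.
G_4 = 326591. HB_6(326591) = 6^(6 + 1) + 5·6^5 + 5·6^4 + 5·6^3 + 5·6^2 + 5·6 + 5. Bump = 5862841. G_5 = 5862840.
G_5 = 5862840. HB_7(5862840) = 7^(7 + 1) + 5·7^5 + 5·7^4 + 5·7^3 + 5·7^2 + 5·7 + 4. Bump = 134404972. G_6 = 134404971.
G_6 = 134404971. HB_8(134404971) = 8^(8 + 1) + 5·8^5 + 5·8^4 + 5·8^3 + 5·8^2 + 5·8 + 3. Bump = 3487116549. G_7 = 3487116548.

3352711577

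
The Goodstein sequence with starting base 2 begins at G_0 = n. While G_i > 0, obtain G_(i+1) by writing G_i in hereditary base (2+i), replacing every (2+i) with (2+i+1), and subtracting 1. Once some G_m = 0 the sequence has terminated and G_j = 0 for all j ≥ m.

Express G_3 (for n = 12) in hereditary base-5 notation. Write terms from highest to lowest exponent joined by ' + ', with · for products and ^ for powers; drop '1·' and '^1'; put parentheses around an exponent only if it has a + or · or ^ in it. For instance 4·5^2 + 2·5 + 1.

5^(5 + 1) + 2·5^2 + 2·5

step 0: 12 = 2^(2 + 1) + 2^2; sub 3 for 2: 3^(3 + 1) + 3^3; = 108; G_1 = 108−1 = 107
step 1: 107 = 3^(3 + 1) + 2·3^2 + 2·3 + 2; sub 4 for 3: 4^(4 + 1) + 2·4^2 + 2·4 + 2; = 1066; G_2 = 1066−1 = 1065
step 2: 1065 = 4^(4 + 1) + 2·4^2 + 2·4 + 1; sub 5 for 4: 5^(5 + 1) + 2·5^2 + 2·5 + 1; = 15686; G_3 = 15686−1 = 15685
step 3: 15685 = 5^(5 + 1) + 2·5^2 + 2·5; sub 6 for 5: 6^(6 + 1) + 2·6^2 + 2·6; = 280020; G_4 = 280020−1 = 280019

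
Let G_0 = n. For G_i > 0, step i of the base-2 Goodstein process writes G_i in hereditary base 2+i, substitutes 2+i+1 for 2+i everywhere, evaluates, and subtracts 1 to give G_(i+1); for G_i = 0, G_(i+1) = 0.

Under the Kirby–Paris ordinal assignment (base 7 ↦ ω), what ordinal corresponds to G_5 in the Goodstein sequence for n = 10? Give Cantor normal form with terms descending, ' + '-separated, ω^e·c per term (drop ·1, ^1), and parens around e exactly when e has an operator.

10 —HB2→ 2^(2 + 1) + 2 —bump→ 3^(3 + 1) + 3 = 84 —(−1)→ 83
83 —HB3→ 3^(3 + 1) + 2 —bump→ 4^(4 + 1) + 2 = 1026 —(−1)→ 1025
1025 —HB4→ 4^(4 + 1) + 1 —bump→ 5^(5 + 1) + 1 = 15626 —(−1)→ 15625
15625 —HB5→ 5^(5 + 1) —bump→ 6^(6 + 1) = 279936 —(−1)→ 279935
279935 —HB6→ 5·6^6 + 5·6^5 + 5·6^4 + 5·6^3 + 5·6^2 + 5·6 + 5 —bump→ 5·7^7 + 5·7^5 + 5·7^4 + 5·7^3 + 5·7^2 + 5·7 + 5 = 4215755 —(−1)→ 4215754
4215754 —HB7→ 5·7^7 + 5·7^5 + 5·7^4 + 5·7^3 + 5·7^2 + 5·7 + 4 —bump→ 5·8^8 + 5·8^5 + 5·8^4 + 5·8^3 + 5·8^2 + 5·8 + 4 = 84073324 —(−1)→ 84073323

ω^ω·5 + ω^5·5 + ω^4·5 + ω^3·5 + ω^2·5 + ω·5 + 4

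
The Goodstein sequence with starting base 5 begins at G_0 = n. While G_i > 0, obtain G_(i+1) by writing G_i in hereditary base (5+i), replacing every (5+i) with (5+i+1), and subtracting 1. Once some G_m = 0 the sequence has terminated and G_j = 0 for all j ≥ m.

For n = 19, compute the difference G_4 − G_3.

step 0: 19 = 3·5 + 4; sub 6 for 5: 3·6 + 4; = 22; G_1 = 22−1 = 21
step 1: 21 = 3·6 + 3; sub 7 for 6: 3·7 + 3; = 24; G_2 = 24−1 = 23
step 2: 23 = 3·7 + 2; sub 8 for 7: 3·8 + 2; = 26; G_3 = 26−1 = 25
step 3: 25 = 3·8 + 1; sub 9 for 8: 3·9 + 1; = 28; G_4 = 28−1 = 27

2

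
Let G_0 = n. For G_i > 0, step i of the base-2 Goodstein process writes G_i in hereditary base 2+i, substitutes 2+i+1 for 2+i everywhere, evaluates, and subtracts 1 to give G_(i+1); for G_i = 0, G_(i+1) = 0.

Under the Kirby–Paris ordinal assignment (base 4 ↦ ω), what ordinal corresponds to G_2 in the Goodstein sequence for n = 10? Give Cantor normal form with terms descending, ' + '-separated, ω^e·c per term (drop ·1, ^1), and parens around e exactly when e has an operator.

G_0 = 10. HB_2(10) = 2^(2 + 1) + 2. Bump = 84. G_1 = 83.
G_1 = 83. HB_3(83) = 3^(3 + 1) + 2. Bump = 1026. G_2 = 1025.

ω^(ω + 1) + 1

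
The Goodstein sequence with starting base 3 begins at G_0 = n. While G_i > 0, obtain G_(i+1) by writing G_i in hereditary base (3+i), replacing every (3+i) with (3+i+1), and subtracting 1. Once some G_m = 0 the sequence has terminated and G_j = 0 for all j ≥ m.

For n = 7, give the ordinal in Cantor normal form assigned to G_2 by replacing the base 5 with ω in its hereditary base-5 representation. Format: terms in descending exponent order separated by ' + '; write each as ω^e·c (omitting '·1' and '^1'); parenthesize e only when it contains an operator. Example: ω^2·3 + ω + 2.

ω + 4

i=0: 7 = 2·3 + 1 (b=3); 3→4: 2·4 + 1 = 9; 9−1 = 8
i=1: 8 = 2·4 (b=4); 4→5: 2·5 = 10; 10−1 = 9
i=2: 9 = 5 + 4 (b=5); 5→6: 6 + 4 = 10; 10−1 = 9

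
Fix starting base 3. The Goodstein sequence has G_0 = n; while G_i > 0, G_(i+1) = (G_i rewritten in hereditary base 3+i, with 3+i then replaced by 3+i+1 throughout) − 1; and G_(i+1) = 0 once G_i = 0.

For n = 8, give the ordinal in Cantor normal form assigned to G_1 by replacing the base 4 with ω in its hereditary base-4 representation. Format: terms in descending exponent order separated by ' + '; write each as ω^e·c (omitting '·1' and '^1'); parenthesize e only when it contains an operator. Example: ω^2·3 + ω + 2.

(0) 8|_3 = 2·3 + 2 ↦ 2·4 + 2|_4 = 10 ⇒ 9
(1) 9|_4 = 2·4 + 1 ↦ 2·5 + 1|_5 = 11 ⇒ 10

ω·2 + 1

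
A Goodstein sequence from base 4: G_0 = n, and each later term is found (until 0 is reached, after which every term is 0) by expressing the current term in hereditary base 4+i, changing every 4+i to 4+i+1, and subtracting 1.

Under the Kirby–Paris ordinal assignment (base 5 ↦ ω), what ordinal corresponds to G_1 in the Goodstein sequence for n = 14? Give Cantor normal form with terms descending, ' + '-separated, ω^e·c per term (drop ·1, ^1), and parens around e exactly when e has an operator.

ω·3 + 1

G_0=14  [base 4] 3·4 + 2  →[4↦5]→  3·5 + 2 = 17  −1 ⇒ G_1=16
G_1=16  [base 5] 3·5 + 1  →[5↦6]→  3·6 + 1 = 19  −1 ⇒ G_2=18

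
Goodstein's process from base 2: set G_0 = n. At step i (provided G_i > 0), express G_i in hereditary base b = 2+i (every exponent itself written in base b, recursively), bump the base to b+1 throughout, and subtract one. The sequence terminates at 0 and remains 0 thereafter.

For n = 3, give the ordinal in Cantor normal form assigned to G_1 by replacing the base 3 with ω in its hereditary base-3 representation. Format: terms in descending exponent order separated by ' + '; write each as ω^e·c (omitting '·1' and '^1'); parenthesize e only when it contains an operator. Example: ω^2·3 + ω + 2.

[0] 3 ≡ 2 + 1 (base 2). Lift 3: 4. −1: 3.
[1] 3 ≡ 3 (base 3). Lift 4: 4. −1: 3.

ω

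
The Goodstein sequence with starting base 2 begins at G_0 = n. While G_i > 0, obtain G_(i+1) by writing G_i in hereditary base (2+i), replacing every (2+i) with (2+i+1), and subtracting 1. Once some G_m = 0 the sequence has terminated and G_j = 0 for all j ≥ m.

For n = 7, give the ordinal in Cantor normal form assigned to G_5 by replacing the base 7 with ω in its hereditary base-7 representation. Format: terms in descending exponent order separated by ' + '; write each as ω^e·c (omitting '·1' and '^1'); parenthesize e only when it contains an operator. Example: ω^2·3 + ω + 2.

ω^ω

step 0: 7 = 2^2 + 2 + 1; sub 3 for 2: 3^3 + 3 + 1; = 31; G_1 = 31−1 = 30
step 1: 30 = 3^3 + 3; sub 4 for 3: 4^4 + 4; = 260; G_2 = 260−1 = 259
step 2: 259 = 4^4 + 3; sub 5 for 4: 5^5 + 3; = 3128; G_3 = 3128−1 = 3127
step 3: 3127 = 5^5 + 2; sub 6 for 5: 6^6 + 2; = 46658; G_4 = 46658−1 = 46657
step 4: 46657 = 6^6 + 1; sub 7 for 6: 7^7 + 1; = 823544; G_5 = 823544−1 = 823543
step 5: 823543 = 7^7; sub 8 for 7: 8^8; = 16777216; G_6 = 16777216−1 = 16777215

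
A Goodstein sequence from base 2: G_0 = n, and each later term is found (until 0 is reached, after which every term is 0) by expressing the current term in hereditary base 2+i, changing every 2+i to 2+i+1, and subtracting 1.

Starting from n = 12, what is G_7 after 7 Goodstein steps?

3486784574

(0) 12|_2 = 2^(2 + 1) + 2^2 ↦ 3^(3 + 1) + 3^3|_3 = 108 ⇒ 107
(1) 107|_3 = 3^(3 + 1) + 2·3^2 + 2·3 + 2 ↦ 4^(4 + 1) + 2·4^2 + 2·4 + 2|_4 = 1066 ⇒ 1065
(2) 1065|_4 = 4^(4 + 1) + 2·4^2 + 2·4 + 1 ↦ 5^(5 + 1) + 2·5^2 + 2·5 + 1|_5 = 15686 ⇒ 15685
(3) 15685|_5 = 5^(5 + 1) + 2·5^2 + 2·5 ↦ 6^(6 + 1) + 2·6^2 + 2·6|_6 = 280020 ⇒ 280019
(4) 280019|_6 = 6^(6 + 1) + 2·6^2 + 6 + 5 ↦ 7^(7 + 1) + 2·7^2 + 7 + 5|_7 = 5764911 ⇒ 5764910
(5) 5764910|_7 = 7^(7 + 1) + 2·7^2 + 7 + 4 ↦ 8^(8 + 1) + 2·8^2 + 8 + 4|_8 = 134217868 ⇒ 134217867
(6) 134217867|_8 = 8^(8 + 1) + 2·8^2 + 8 + 3 ↦ 9^(9 + 1) + 2·9^2 + 9 + 3|_9 = 3486784575 ⇒ 3486784574
(7) 3486784574|_9 = 9^(9 + 1) + 2·9^2 + 9 + 2 ↦ 10^(10 + 1) + 2·10^2 + 10 + 2|_10 = 100000000212 ⇒ 100000000211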